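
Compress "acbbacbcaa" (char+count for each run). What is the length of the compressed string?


Input: acbbacbcaa
Runs:
  'a' x 1 => "a1"
  'c' x 1 => "c1"
  'b' x 2 => "b2"
  'a' x 1 => "a1"
  'c' x 1 => "c1"
  'b' x 1 => "b1"
  'c' x 1 => "c1"
  'a' x 2 => "a2"
Compressed: "a1c1b2a1c1b1c1a2"
Compressed length: 16

16


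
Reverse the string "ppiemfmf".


Input: ppiemfmf
Reading characters right to left:
  Position 7: 'f'
  Position 6: 'm'
  Position 5: 'f'
  Position 4: 'm'
  Position 3: 'e'
  Position 2: 'i'
  Position 1: 'p'
  Position 0: 'p'
Reversed: fmfmeipp

fmfmeipp


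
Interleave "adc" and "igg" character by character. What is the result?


Interleaving "adc" and "igg":
  Position 0: 'a' from first, 'i' from second => "ai"
  Position 1: 'd' from first, 'g' from second => "dg"
  Position 2: 'c' from first, 'g' from second => "cg"
Result: aidgcg

aidgcg


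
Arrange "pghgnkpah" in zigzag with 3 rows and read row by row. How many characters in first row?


Zigzag "pghgnkpah" into 3 rows:
Placing characters:
  'p' => row 0
  'g' => row 1
  'h' => row 2
  'g' => row 1
  'n' => row 0
  'k' => row 1
  'p' => row 2
  'a' => row 1
  'h' => row 0
Rows:
  Row 0: "pnh"
  Row 1: "ggka"
  Row 2: "hp"
First row length: 3

3


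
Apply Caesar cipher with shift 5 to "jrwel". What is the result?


Caesar cipher: shift "jrwel" by 5
  'j' (pos 9) + 5 = pos 14 = 'o'
  'r' (pos 17) + 5 = pos 22 = 'w'
  'w' (pos 22) + 5 = pos 1 = 'b'
  'e' (pos 4) + 5 = pos 9 = 'j'
  'l' (pos 11) + 5 = pos 16 = 'q'
Result: owbjq

owbjq


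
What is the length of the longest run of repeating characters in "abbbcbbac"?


Input: "abbbcbbac"
Scanning for longest run:
  Position 1 ('b'): new char, reset run to 1
  Position 2 ('b'): continues run of 'b', length=2
  Position 3 ('b'): continues run of 'b', length=3
  Position 4 ('c'): new char, reset run to 1
  Position 5 ('b'): new char, reset run to 1
  Position 6 ('b'): continues run of 'b', length=2
  Position 7 ('a'): new char, reset run to 1
  Position 8 ('c'): new char, reset run to 1
Longest run: 'b' with length 3

3


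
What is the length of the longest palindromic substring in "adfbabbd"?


Input: "adfbabbd"
Checking substrings for palindromes:
  [3:6] "bab" (len 3) => palindrome
  [5:7] "bb" (len 2) => palindrome
Longest palindromic substring: "bab" with length 3

3


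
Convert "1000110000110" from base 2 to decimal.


Input: "1000110000110" in base 2
Positional expansion:
  Digit '1' (value 1) x 2^12 = 4096
  Digit '0' (value 0) x 2^11 = 0
  Digit '0' (value 0) x 2^10 = 0
  Digit '0' (value 0) x 2^9 = 0
  Digit '1' (value 1) x 2^8 = 256
  Digit '1' (value 1) x 2^7 = 128
  Digit '0' (value 0) x 2^6 = 0
  Digit '0' (value 0) x 2^5 = 0
  Digit '0' (value 0) x 2^4 = 0
  Digit '0' (value 0) x 2^3 = 0
  Digit '1' (value 1) x 2^2 = 4
  Digit '1' (value 1) x 2^1 = 2
  Digit '0' (value 0) x 2^0 = 0
Sum = 4486

4486


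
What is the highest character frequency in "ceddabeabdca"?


Input: ceddabeabdca
Character counts:
  'a': 3
  'b': 2
  'c': 2
  'd': 3
  'e': 2
Maximum frequency: 3

3


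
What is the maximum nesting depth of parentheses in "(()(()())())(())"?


Input: "(()(()())())(())"
Tracking depth:
  Position 0 '(': depth becomes 1
  Position 1 '(': depth becomes 2
  Position 2 ')': depth becomes 1
  Position 3 '(': depth becomes 2
  Position 4 '(': depth becomes 3
  Position 5 ')': depth becomes 2
  Position 6 '(': depth becomes 3
  Position 7 ')': depth becomes 2
  Position 8 ')': depth becomes 1
  Position 9 '(': depth becomes 2
  Position 10 ')': depth becomes 1
  Position 11 ')': depth becomes 0
  Position 12 '(': depth becomes 1
  Position 13 '(': depth becomes 2
  Position 14 ')': depth becomes 1
  Position 15 ')': depth becomes 0
Maximum depth reached: 3

3


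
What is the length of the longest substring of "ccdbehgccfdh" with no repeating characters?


Input: "ccdbehgccfdh"
Sliding window (track last position of each char):
  Position 0 ('c'): window [0,0] length 1 -- new best
  Position 1 ('c'): repeat (last at 0), move window start to 1
  Position 1 ('c'): window [1,1] length 1
  Position 2 ('d'): window [1,2] length 2 -- new best
  Position 3 ('b'): window [1,3] length 3 -- new best
  Position 4 ('e'): window [1,4] length 4 -- new best
  Position 5 ('h'): window [1,5] length 5 -- new best
  Position 6 ('g'): window [1,6] length 6 -- new best
  Position 7 ('c'): repeat (last at 1), move window start to 2
  Position 7 ('c'): window [2,7] length 6
  Position 8 ('c'): repeat (last at 7), move window start to 8
  Position 8 ('c'): window [8,8] length 1
  Position 9 ('f'): window [8,9] length 2
  Position 10 ('d'): window [8,10] length 3
  Position 11 ('h'): window [8,11] length 4
Longest substring with no repeats: "cdbehg" with length 6

6


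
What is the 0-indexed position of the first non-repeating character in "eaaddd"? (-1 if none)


Input: eaaddd
Character frequencies:
  'a': 2
  'd': 3
  'e': 1
Scanning left to right for freq == 1:
  Position 0 ('e'): unique! => answer = 0

0


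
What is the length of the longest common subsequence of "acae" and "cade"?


LCS of "acae" and "cade"
DP table:
           c    a    d    e
      0    0    0    0    0
  a   0    0    1    1    1
  c   0    1    1    1    1
  a   0    1    2    2    2
  e   0    1    2    2    3
LCS length = dp[4][4] = 3

3


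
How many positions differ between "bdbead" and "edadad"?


Comparing "bdbead" and "edadad" position by position:
  Position 0: 'b' vs 'e' => DIFFER
  Position 1: 'd' vs 'd' => same
  Position 2: 'b' vs 'a' => DIFFER
  Position 3: 'e' vs 'd' => DIFFER
  Position 4: 'a' vs 'a' => same
  Position 5: 'd' vs 'd' => same
Positions that differ: 3

3


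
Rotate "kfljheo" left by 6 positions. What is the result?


Input: "kfljheo", rotate left by 6
First 6 characters: "kfljhe"
Remaining characters: "o"
Concatenate remaining + first: "o" + "kfljhe" = "okfljhe"

okfljhe


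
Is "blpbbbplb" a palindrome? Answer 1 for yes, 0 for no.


Input: blpbbbplb
Reversed: blpbbbplb
  Compare pos 0 ('b') with pos 8 ('b'): match
  Compare pos 1 ('l') with pos 7 ('l'): match
  Compare pos 2 ('p') with pos 6 ('p'): match
  Compare pos 3 ('b') with pos 5 ('b'): match
Result: palindrome

1


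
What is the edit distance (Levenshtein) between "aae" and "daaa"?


Computing edit distance: "aae" -> "daaa"
DP table:
           d    a    a    a
      0    1    2    3    4
  a   1    1    1    2    3
  a   2    2    1    1    2
  e   3    3    2    2    2
Edit distance = dp[3][4] = 2

2


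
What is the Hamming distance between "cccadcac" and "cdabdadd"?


Comparing "cccadcac" and "cdabdadd" position by position:
  Position 0: 'c' vs 'c' => same
  Position 1: 'c' vs 'd' => differ
  Position 2: 'c' vs 'a' => differ
  Position 3: 'a' vs 'b' => differ
  Position 4: 'd' vs 'd' => same
  Position 5: 'c' vs 'a' => differ
  Position 6: 'a' vs 'd' => differ
  Position 7: 'c' vs 'd' => differ
Total differences (Hamming distance): 6

6


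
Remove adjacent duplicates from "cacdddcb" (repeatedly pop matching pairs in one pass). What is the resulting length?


Input: cacdddcb
Stack-based adjacent duplicate removal:
  Read 'c': push. Stack: c
  Read 'a': push. Stack: ca
  Read 'c': push. Stack: cac
  Read 'd': push. Stack: cacd
  Read 'd': matches stack top 'd' => pop. Stack: cac
  Read 'd': push. Stack: cacd
  Read 'c': push. Stack: cacdc
  Read 'b': push. Stack: cacdcb
Final stack: "cacdcb" (length 6)

6


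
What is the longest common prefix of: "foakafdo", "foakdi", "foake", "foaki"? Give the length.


Words: foakafdo, foakdi, foake, foaki
  Position 0: all 'f' => match
  Position 1: all 'o' => match
  Position 2: all 'a' => match
  Position 3: all 'k' => match
  Position 4: ('a', 'd', 'e', 'i') => mismatch, stop
LCP = "foak" (length 4)

4


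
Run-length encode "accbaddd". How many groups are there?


Input: accbaddd
Scanning for consecutive runs:
  Group 1: 'a' x 1 (positions 0-0)
  Group 2: 'c' x 2 (positions 1-2)
  Group 3: 'b' x 1 (positions 3-3)
  Group 4: 'a' x 1 (positions 4-4)
  Group 5: 'd' x 3 (positions 5-7)
Total groups: 5

5


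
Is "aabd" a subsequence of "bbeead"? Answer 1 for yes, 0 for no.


Check if "aabd" is a subsequence of "bbeead"
Greedy scan:
  Position 0 ('b'): no match needed
  Position 1 ('b'): no match needed
  Position 2 ('e'): no match needed
  Position 3 ('e'): no match needed
  Position 4 ('a'): matches sub[0] = 'a'
  Position 5 ('d'): no match needed
Only matched 1/4 characters => not a subsequence

0


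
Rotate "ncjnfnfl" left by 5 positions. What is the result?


Input: "ncjnfnfl", rotate left by 5
First 5 characters: "ncjnf"
Remaining characters: "nfl"
Concatenate remaining + first: "nfl" + "ncjnf" = "nflncjnf"

nflncjnf


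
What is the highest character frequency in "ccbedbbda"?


Input: ccbedbbda
Character counts:
  'a': 1
  'b': 3
  'c': 2
  'd': 2
  'e': 1
Maximum frequency: 3

3


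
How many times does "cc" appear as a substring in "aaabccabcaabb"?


Searching for "cc" in "aaabccabcaabb"
Scanning each position:
  Position 0: "aa" => no
  Position 1: "aa" => no
  Position 2: "ab" => no
  Position 3: "bc" => no
  Position 4: "cc" => MATCH
  Position 5: "ca" => no
  Position 6: "ab" => no
  Position 7: "bc" => no
  Position 8: "ca" => no
  Position 9: "aa" => no
  Position 10: "ab" => no
  Position 11: "bb" => no
Total occurrences: 1

1


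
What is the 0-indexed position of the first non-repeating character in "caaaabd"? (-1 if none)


Input: caaaabd
Character frequencies:
  'a': 4
  'b': 1
  'c': 1
  'd': 1
Scanning left to right for freq == 1:
  Position 0 ('c'): unique! => answer = 0

0


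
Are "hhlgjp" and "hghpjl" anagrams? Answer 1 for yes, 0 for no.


Strings: "hhlgjp", "hghpjl"
Sorted first:  ghhjlp
Sorted second: ghhjlp
Sorted forms match => anagrams

1


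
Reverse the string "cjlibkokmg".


Input: cjlibkokmg
Reading characters right to left:
  Position 9: 'g'
  Position 8: 'm'
  Position 7: 'k'
  Position 6: 'o'
  Position 5: 'k'
  Position 4: 'b'
  Position 3: 'i'
  Position 2: 'l'
  Position 1: 'j'
  Position 0: 'c'
Reversed: gmkokbiljc

gmkokbiljc


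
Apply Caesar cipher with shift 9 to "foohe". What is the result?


Caesar cipher: shift "foohe" by 9
  'f' (pos 5) + 9 = pos 14 = 'o'
  'o' (pos 14) + 9 = pos 23 = 'x'
  'o' (pos 14) + 9 = pos 23 = 'x'
  'h' (pos 7) + 9 = pos 16 = 'q'
  'e' (pos 4) + 9 = pos 13 = 'n'
Result: oxxqn

oxxqn


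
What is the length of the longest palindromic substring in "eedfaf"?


Input: "eedfaf"
Checking substrings for palindromes:
  [3:6] "faf" (len 3) => palindrome
  [0:2] "ee" (len 2) => palindrome
Longest palindromic substring: "faf" with length 3

3


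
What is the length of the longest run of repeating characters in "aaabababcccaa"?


Input: "aaabababcccaa"
Scanning for longest run:
  Position 1 ('a'): continues run of 'a', length=2
  Position 2 ('a'): continues run of 'a', length=3
  Position 3 ('b'): new char, reset run to 1
  Position 4 ('a'): new char, reset run to 1
  Position 5 ('b'): new char, reset run to 1
  Position 6 ('a'): new char, reset run to 1
  Position 7 ('b'): new char, reset run to 1
  Position 8 ('c'): new char, reset run to 1
  Position 9 ('c'): continues run of 'c', length=2
  Position 10 ('c'): continues run of 'c', length=3
  Position 11 ('a'): new char, reset run to 1
  Position 12 ('a'): continues run of 'a', length=2
Longest run: 'a' with length 3

3


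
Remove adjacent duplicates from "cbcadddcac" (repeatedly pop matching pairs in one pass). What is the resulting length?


Input: cbcadddcac
Stack-based adjacent duplicate removal:
  Read 'c': push. Stack: c
  Read 'b': push. Stack: cb
  Read 'c': push. Stack: cbc
  Read 'a': push. Stack: cbca
  Read 'd': push. Stack: cbcad
  Read 'd': matches stack top 'd' => pop. Stack: cbca
  Read 'd': push. Stack: cbcad
  Read 'c': push. Stack: cbcadc
  Read 'a': push. Stack: cbcadca
  Read 'c': push. Stack: cbcadcac
Final stack: "cbcadcac" (length 8)

8


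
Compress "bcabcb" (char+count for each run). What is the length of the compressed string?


Input: bcabcb
Runs:
  'b' x 1 => "b1"
  'c' x 1 => "c1"
  'a' x 1 => "a1"
  'b' x 1 => "b1"
  'c' x 1 => "c1"
  'b' x 1 => "b1"
Compressed: "b1c1a1b1c1b1"
Compressed length: 12

12


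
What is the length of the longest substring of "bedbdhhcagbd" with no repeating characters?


Input: "bedbdhhcagbd"
Sliding window (track last position of each char):
  Position 0 ('b'): window [0,0] length 1 -- new best
  Position 1 ('e'): window [0,1] length 2 -- new best
  Position 2 ('d'): window [0,2] length 3 -- new best
  Position 3 ('b'): repeat (last at 0), move window start to 1
  Position 3 ('b'): window [1,3] length 3
  Position 4 ('d'): repeat (last at 2), move window start to 3
  Position 4 ('d'): window [3,4] length 2
  Position 5 ('h'): window [3,5] length 3
  Position 6 ('h'): repeat (last at 5), move window start to 6
  Position 6 ('h'): window [6,6] length 1
  Position 7 ('c'): window [6,7] length 2
  Position 8 ('a'): window [6,8] length 3
  Position 9 ('g'): window [6,9] length 4 -- new best
  Position 10 ('b'): window [6,10] length 5 -- new best
  Position 11 ('d'): window [6,11] length 6 -- new best
Longest substring with no repeats: "hcagbd" with length 6

6


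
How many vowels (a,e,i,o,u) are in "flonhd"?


Input: flonhd
Checking each character:
  'f' at position 0: consonant
  'l' at position 1: consonant
  'o' at position 2: vowel (running total: 1)
  'n' at position 3: consonant
  'h' at position 4: consonant
  'd' at position 5: consonant
Total vowels: 1

1


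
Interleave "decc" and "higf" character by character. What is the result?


Interleaving "decc" and "higf":
  Position 0: 'd' from first, 'h' from second => "dh"
  Position 1: 'e' from first, 'i' from second => "ei"
  Position 2: 'c' from first, 'g' from second => "cg"
  Position 3: 'c' from first, 'f' from second => "cf"
Result: dheicgcf

dheicgcf


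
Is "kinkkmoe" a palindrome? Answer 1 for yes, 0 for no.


Input: kinkkmoe
Reversed: eomkknik
  Compare pos 0 ('k') with pos 7 ('e'): MISMATCH
  Compare pos 1 ('i') with pos 6 ('o'): MISMATCH
  Compare pos 2 ('n') with pos 5 ('m'): MISMATCH
  Compare pos 3 ('k') with pos 4 ('k'): match
Result: not a palindrome

0


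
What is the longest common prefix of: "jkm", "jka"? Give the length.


Words: jkm, jka
  Position 0: all 'j' => match
  Position 1: all 'k' => match
  Position 2: ('m', 'a') => mismatch, stop
LCP = "jk" (length 2)

2


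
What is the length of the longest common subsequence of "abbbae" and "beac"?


LCS of "abbbae" and "beac"
DP table:
           b    e    a    c
      0    0    0    0    0
  a   0    0    0    1    1
  b   0    1    1    1    1
  b   0    1    1    1    1
  b   0    1    1    1    1
  a   0    1    1    2    2
  e   0    1    2    2    2
LCS length = dp[6][4] = 2

2


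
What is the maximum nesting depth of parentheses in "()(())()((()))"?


Input: "()(())()((()))"
Tracking depth:
  Position 0 '(': depth becomes 1
  Position 1 ')': depth becomes 0
  Position 2 '(': depth becomes 1
  Position 3 '(': depth becomes 2
  Position 4 ')': depth becomes 1
  Position 5 ')': depth becomes 0
  Position 6 '(': depth becomes 1
  Position 7 ')': depth becomes 0
  Position 8 '(': depth becomes 1
  Position 9 '(': depth becomes 2
  Position 10 '(': depth becomes 3
  Position 11 ')': depth becomes 2
  Position 12 ')': depth becomes 1
  Position 13 ')': depth becomes 0
Maximum depth reached: 3

3


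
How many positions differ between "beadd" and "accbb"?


Comparing "beadd" and "accbb" position by position:
  Position 0: 'b' vs 'a' => DIFFER
  Position 1: 'e' vs 'c' => DIFFER
  Position 2: 'a' vs 'c' => DIFFER
  Position 3: 'd' vs 'b' => DIFFER
  Position 4: 'd' vs 'b' => DIFFER
Positions that differ: 5

5


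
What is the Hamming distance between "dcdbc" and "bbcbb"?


Comparing "dcdbc" and "bbcbb" position by position:
  Position 0: 'd' vs 'b' => differ
  Position 1: 'c' vs 'b' => differ
  Position 2: 'd' vs 'c' => differ
  Position 3: 'b' vs 'b' => same
  Position 4: 'c' vs 'b' => differ
Total differences (Hamming distance): 4

4


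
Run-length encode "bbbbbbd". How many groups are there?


Input: bbbbbbd
Scanning for consecutive runs:
  Group 1: 'b' x 6 (positions 0-5)
  Group 2: 'd' x 1 (positions 6-6)
Total groups: 2

2


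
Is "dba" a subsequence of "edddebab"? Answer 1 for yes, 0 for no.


Check if "dba" is a subsequence of "edddebab"
Greedy scan:
  Position 0 ('e'): no match needed
  Position 1 ('d'): matches sub[0] = 'd'
  Position 2 ('d'): no match needed
  Position 3 ('d'): no match needed
  Position 4 ('e'): no match needed
  Position 5 ('b'): matches sub[1] = 'b'
  Position 6 ('a'): matches sub[2] = 'a'
  Position 7 ('b'): no match needed
All 3 characters matched => is a subsequence

1


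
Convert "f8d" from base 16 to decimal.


Input: "f8d" in base 16
Positional expansion:
  Digit 'f' (value 15) x 16^2 = 3840
  Digit '8' (value 8) x 16^1 = 128
  Digit 'd' (value 13) x 16^0 = 13
Sum = 3981

3981


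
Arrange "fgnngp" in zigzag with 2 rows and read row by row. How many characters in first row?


Zigzag "fgnngp" into 2 rows:
Placing characters:
  'f' => row 0
  'g' => row 1
  'n' => row 0
  'n' => row 1
  'g' => row 0
  'p' => row 1
Rows:
  Row 0: "fng"
  Row 1: "gnp"
First row length: 3

3


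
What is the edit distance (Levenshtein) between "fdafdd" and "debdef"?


Computing edit distance: "fdafdd" -> "debdef"
DP table:
           d    e    b    d    e    f
      0    1    2    3    4    5    6
  f   1    1    2    3    4    5    5
  d   2    1    2    3    3    4    5
  a   3    2    2    3    4    4    5
  f   4    3    3    3    4    5    4
  d   5    4    4    4    3    4    5
  d   6    5    5    5    4    4    5
Edit distance = dp[6][6] = 5

5


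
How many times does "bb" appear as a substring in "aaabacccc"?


Searching for "bb" in "aaabacccc"
Scanning each position:
  Position 0: "aa" => no
  Position 1: "aa" => no
  Position 2: "ab" => no
  Position 3: "ba" => no
  Position 4: "ac" => no
  Position 5: "cc" => no
  Position 6: "cc" => no
  Position 7: "cc" => no
Total occurrences: 0

0


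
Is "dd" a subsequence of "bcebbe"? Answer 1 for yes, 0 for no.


Check if "dd" is a subsequence of "bcebbe"
Greedy scan:
  Position 0 ('b'): no match needed
  Position 1 ('c'): no match needed
  Position 2 ('e'): no match needed
  Position 3 ('b'): no match needed
  Position 4 ('b'): no match needed
  Position 5 ('e'): no match needed
Only matched 0/2 characters => not a subsequence

0


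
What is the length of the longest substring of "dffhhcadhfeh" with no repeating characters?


Input: "dffhhcadhfeh"
Sliding window (track last position of each char):
  Position 0 ('d'): window [0,0] length 1 -- new best
  Position 1 ('f'): window [0,1] length 2 -- new best
  Position 2 ('f'): repeat (last at 1), move window start to 2
  Position 2 ('f'): window [2,2] length 1
  Position 3 ('h'): window [2,3] length 2
  Position 4 ('h'): repeat (last at 3), move window start to 4
  Position 4 ('h'): window [4,4] length 1
  Position 5 ('c'): window [4,5] length 2
  Position 6 ('a'): window [4,6] length 3 -- new best
  Position 7 ('d'): window [4,7] length 4 -- new best
  Position 8 ('h'): repeat (last at 4), move window start to 5
  Position 8 ('h'): window [5,8] length 4
  Position 9 ('f'): window [5,9] length 5 -- new best
  Position 10 ('e'): window [5,10] length 6 -- new best
  Position 11 ('h'): repeat (last at 8), move window start to 9
  Position 11 ('h'): window [9,11] length 3
Longest substring with no repeats: "cadhfe" with length 6

6


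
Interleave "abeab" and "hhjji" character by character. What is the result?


Interleaving "abeab" and "hhjji":
  Position 0: 'a' from first, 'h' from second => "ah"
  Position 1: 'b' from first, 'h' from second => "bh"
  Position 2: 'e' from first, 'j' from second => "ej"
  Position 3: 'a' from first, 'j' from second => "aj"
  Position 4: 'b' from first, 'i' from second => "bi"
Result: ahbhejajbi

ahbhejajbi


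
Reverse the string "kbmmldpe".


Input: kbmmldpe
Reading characters right to left:
  Position 7: 'e'
  Position 6: 'p'
  Position 5: 'd'
  Position 4: 'l'
  Position 3: 'm'
  Position 2: 'm'
  Position 1: 'b'
  Position 0: 'k'
Reversed: epdlmmbk

epdlmmbk


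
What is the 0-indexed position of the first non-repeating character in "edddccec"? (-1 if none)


Input: edddccec
Character frequencies:
  'c': 3
  'd': 3
  'e': 2
Scanning left to right for freq == 1:
  Position 0 ('e'): freq=2, skip
  Position 1 ('d'): freq=3, skip
  Position 2 ('d'): freq=3, skip
  Position 3 ('d'): freq=3, skip
  Position 4 ('c'): freq=3, skip
  Position 5 ('c'): freq=3, skip
  Position 6 ('e'): freq=2, skip
  Position 7 ('c'): freq=3, skip
  No unique character found => answer = -1

-1


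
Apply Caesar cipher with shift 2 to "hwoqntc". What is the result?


Caesar cipher: shift "hwoqntc" by 2
  'h' (pos 7) + 2 = pos 9 = 'j'
  'w' (pos 22) + 2 = pos 24 = 'y'
  'o' (pos 14) + 2 = pos 16 = 'q'
  'q' (pos 16) + 2 = pos 18 = 's'
  'n' (pos 13) + 2 = pos 15 = 'p'
  't' (pos 19) + 2 = pos 21 = 'v'
  'c' (pos 2) + 2 = pos 4 = 'e'
Result: jyqspve

jyqspve


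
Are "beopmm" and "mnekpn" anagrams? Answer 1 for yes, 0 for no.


Strings: "beopmm", "mnekpn"
Sorted first:  bemmop
Sorted second: ekmnnp
Differ at position 0: 'b' vs 'e' => not anagrams

0


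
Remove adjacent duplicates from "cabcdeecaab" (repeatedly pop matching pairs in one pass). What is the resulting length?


Input: cabcdeecaab
Stack-based adjacent duplicate removal:
  Read 'c': push. Stack: c
  Read 'a': push. Stack: ca
  Read 'b': push. Stack: cab
  Read 'c': push. Stack: cabc
  Read 'd': push. Stack: cabcd
  Read 'e': push. Stack: cabcde
  Read 'e': matches stack top 'e' => pop. Stack: cabcd
  Read 'c': push. Stack: cabcdc
  Read 'a': push. Stack: cabcdca
  Read 'a': matches stack top 'a' => pop. Stack: cabcdc
  Read 'b': push. Stack: cabcdcb
Final stack: "cabcdcb" (length 7)

7


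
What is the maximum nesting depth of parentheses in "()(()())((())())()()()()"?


Input: "()(()())((())())()()()()"
Tracking depth:
  Position 0 '(': depth becomes 1
  Position 1 ')': depth becomes 0
  Position 2 '(': depth becomes 1
  Position 3 '(': depth becomes 2
  Position 4 ')': depth becomes 1
  Position 5 '(': depth becomes 2
  Position 6 ')': depth becomes 1
  Position 7 ')': depth becomes 0
  Position 8 '(': depth becomes 1
  Position 9 '(': depth becomes 2
  Position 10 '(': depth becomes 3
  Position 11 ')': depth becomes 2
  Position 12 ')': depth becomes 1
  Position 13 '(': depth becomes 2
  Position 14 ')': depth becomes 1
  Position 15 ')': depth becomes 0
  Position 16 '(': depth becomes 1
  Position 17 ')': depth becomes 0
  Position 18 '(': depth becomes 1
  Position 19 ')': depth becomes 0
  Position 20 '(': depth becomes 1
  Position 21 ')': depth becomes 0
  Position 22 '(': depth becomes 1
  Position 23 ')': depth becomes 0
Maximum depth reached: 3

3


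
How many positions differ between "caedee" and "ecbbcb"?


Comparing "caedee" and "ecbbcb" position by position:
  Position 0: 'c' vs 'e' => DIFFER
  Position 1: 'a' vs 'c' => DIFFER
  Position 2: 'e' vs 'b' => DIFFER
  Position 3: 'd' vs 'b' => DIFFER
  Position 4: 'e' vs 'c' => DIFFER
  Position 5: 'e' vs 'b' => DIFFER
Positions that differ: 6

6


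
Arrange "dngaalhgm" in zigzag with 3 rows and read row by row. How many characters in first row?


Zigzag "dngaalhgm" into 3 rows:
Placing characters:
  'd' => row 0
  'n' => row 1
  'g' => row 2
  'a' => row 1
  'a' => row 0
  'l' => row 1
  'h' => row 2
  'g' => row 1
  'm' => row 0
Rows:
  Row 0: "dam"
  Row 1: "nalg"
  Row 2: "gh"
First row length: 3

3


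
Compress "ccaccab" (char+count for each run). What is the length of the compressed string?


Input: ccaccab
Runs:
  'c' x 2 => "c2"
  'a' x 1 => "a1"
  'c' x 2 => "c2"
  'a' x 1 => "a1"
  'b' x 1 => "b1"
Compressed: "c2a1c2a1b1"
Compressed length: 10

10


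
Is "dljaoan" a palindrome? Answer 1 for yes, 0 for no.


Input: dljaoan
Reversed: naoajld
  Compare pos 0 ('d') with pos 6 ('n'): MISMATCH
  Compare pos 1 ('l') with pos 5 ('a'): MISMATCH
  Compare pos 2 ('j') with pos 4 ('o'): MISMATCH
Result: not a palindrome

0


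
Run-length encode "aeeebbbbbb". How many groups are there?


Input: aeeebbbbbb
Scanning for consecutive runs:
  Group 1: 'a' x 1 (positions 0-0)
  Group 2: 'e' x 3 (positions 1-3)
  Group 3: 'b' x 6 (positions 4-9)
Total groups: 3

3


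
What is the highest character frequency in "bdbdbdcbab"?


Input: bdbdbdcbab
Character counts:
  'a': 1
  'b': 5
  'c': 1
  'd': 3
Maximum frequency: 5

5


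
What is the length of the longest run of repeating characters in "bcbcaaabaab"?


Input: "bcbcaaabaab"
Scanning for longest run:
  Position 1 ('c'): new char, reset run to 1
  Position 2 ('b'): new char, reset run to 1
  Position 3 ('c'): new char, reset run to 1
  Position 4 ('a'): new char, reset run to 1
  Position 5 ('a'): continues run of 'a', length=2
  Position 6 ('a'): continues run of 'a', length=3
  Position 7 ('b'): new char, reset run to 1
  Position 8 ('a'): new char, reset run to 1
  Position 9 ('a'): continues run of 'a', length=2
  Position 10 ('b'): new char, reset run to 1
Longest run: 'a' with length 3

3


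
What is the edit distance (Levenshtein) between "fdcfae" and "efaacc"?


Computing edit distance: "fdcfae" -> "efaacc"
DP table:
           e    f    a    a    c    c
      0    1    2    3    4    5    6
  f   1    1    1    2    3    4    5
  d   2    2    2    2    3    4    5
  c   3    3    3    3    3    3    4
  f   4    4    3    4    4    4    4
  a   5    5    4    3    4    5    5
  e   6    5    5    4    4    5    6
Edit distance = dp[6][6] = 6

6


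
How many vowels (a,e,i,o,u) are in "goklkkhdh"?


Input: goklkkhdh
Checking each character:
  'g' at position 0: consonant
  'o' at position 1: vowel (running total: 1)
  'k' at position 2: consonant
  'l' at position 3: consonant
  'k' at position 4: consonant
  'k' at position 5: consonant
  'h' at position 6: consonant
  'd' at position 7: consonant
  'h' at position 8: consonant
Total vowels: 1

1


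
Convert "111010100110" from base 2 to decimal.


Input: "111010100110" in base 2
Positional expansion:
  Digit '1' (value 1) x 2^11 = 2048
  Digit '1' (value 1) x 2^10 = 1024
  Digit '1' (value 1) x 2^9 = 512
  Digit '0' (value 0) x 2^8 = 0
  Digit '1' (value 1) x 2^7 = 128
  Digit '0' (value 0) x 2^6 = 0
  Digit '1' (value 1) x 2^5 = 32
  Digit '0' (value 0) x 2^4 = 0
  Digit '0' (value 0) x 2^3 = 0
  Digit '1' (value 1) x 2^2 = 4
  Digit '1' (value 1) x 2^1 = 2
  Digit '0' (value 0) x 2^0 = 0
Sum = 3750

3750


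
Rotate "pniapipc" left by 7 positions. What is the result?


Input: "pniapipc", rotate left by 7
First 7 characters: "pniapip"
Remaining characters: "c"
Concatenate remaining + first: "c" + "pniapip" = "cpniapip"

cpniapip


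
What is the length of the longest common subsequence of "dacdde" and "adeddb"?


LCS of "dacdde" and "adeddb"
DP table:
           a    d    e    d    d    b
      0    0    0    0    0    0    0
  d   0    0    1    1    1    1    1
  a   0    1    1    1    1    1    1
  c   0    1    1    1    1    1    1
  d   0    1    2    2    2    2    2
  d   0    1    2    2    3    3    3
  e   0    1    2    3    3    3    3
LCS length = dp[6][6] = 3

3


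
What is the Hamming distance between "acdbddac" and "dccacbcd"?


Comparing "acdbddac" and "dccacbcd" position by position:
  Position 0: 'a' vs 'd' => differ
  Position 1: 'c' vs 'c' => same
  Position 2: 'd' vs 'c' => differ
  Position 3: 'b' vs 'a' => differ
  Position 4: 'd' vs 'c' => differ
  Position 5: 'd' vs 'b' => differ
  Position 6: 'a' vs 'c' => differ
  Position 7: 'c' vs 'd' => differ
Total differences (Hamming distance): 7

7


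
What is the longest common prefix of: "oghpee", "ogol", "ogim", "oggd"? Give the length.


Words: oghpee, ogol, ogim, oggd
  Position 0: all 'o' => match
  Position 1: all 'g' => match
  Position 2: ('h', 'o', 'i', 'g') => mismatch, stop
LCP = "og" (length 2)

2


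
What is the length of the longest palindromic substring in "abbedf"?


Input: "abbedf"
Checking substrings for palindromes:
  [1:3] "bb" (len 2) => palindrome
Longest palindromic substring: "bb" with length 2

2


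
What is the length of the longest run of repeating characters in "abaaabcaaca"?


Input: "abaaabcaaca"
Scanning for longest run:
  Position 1 ('b'): new char, reset run to 1
  Position 2 ('a'): new char, reset run to 1
  Position 3 ('a'): continues run of 'a', length=2
  Position 4 ('a'): continues run of 'a', length=3
  Position 5 ('b'): new char, reset run to 1
  Position 6 ('c'): new char, reset run to 1
  Position 7 ('a'): new char, reset run to 1
  Position 8 ('a'): continues run of 'a', length=2
  Position 9 ('c'): new char, reset run to 1
  Position 10 ('a'): new char, reset run to 1
Longest run: 'a' with length 3

3


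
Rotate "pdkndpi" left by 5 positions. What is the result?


Input: "pdkndpi", rotate left by 5
First 5 characters: "pdknd"
Remaining characters: "pi"
Concatenate remaining + first: "pi" + "pdknd" = "pipdknd"

pipdknd


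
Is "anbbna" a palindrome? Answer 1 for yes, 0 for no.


Input: anbbna
Reversed: anbbna
  Compare pos 0 ('a') with pos 5 ('a'): match
  Compare pos 1 ('n') with pos 4 ('n'): match
  Compare pos 2 ('b') with pos 3 ('b'): match
Result: palindrome

1


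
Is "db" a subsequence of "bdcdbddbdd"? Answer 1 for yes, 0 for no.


Check if "db" is a subsequence of "bdcdbddbdd"
Greedy scan:
  Position 0 ('b'): no match needed
  Position 1 ('d'): matches sub[0] = 'd'
  Position 2 ('c'): no match needed
  Position 3 ('d'): no match needed
  Position 4 ('b'): matches sub[1] = 'b'
  Position 5 ('d'): no match needed
  Position 6 ('d'): no match needed
  Position 7 ('b'): no match needed
  Position 8 ('d'): no match needed
  Position 9 ('d'): no match needed
All 2 characters matched => is a subsequence

1


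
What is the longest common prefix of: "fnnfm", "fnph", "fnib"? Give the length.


Words: fnnfm, fnph, fnib
  Position 0: all 'f' => match
  Position 1: all 'n' => match
  Position 2: ('n', 'p', 'i') => mismatch, stop
LCP = "fn" (length 2)

2


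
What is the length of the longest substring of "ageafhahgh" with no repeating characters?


Input: "ageafhahgh"
Sliding window (track last position of each char):
  Position 0 ('a'): window [0,0] length 1 -- new best
  Position 1 ('g'): window [0,1] length 2 -- new best
  Position 2 ('e'): window [0,2] length 3 -- new best
  Position 3 ('a'): repeat (last at 0), move window start to 1
  Position 3 ('a'): window [1,3] length 3
  Position 4 ('f'): window [1,4] length 4 -- new best
  Position 5 ('h'): window [1,5] length 5 -- new best
  Position 6 ('a'): repeat (last at 3), move window start to 4
  Position 6 ('a'): window [4,6] length 3
  Position 7 ('h'): repeat (last at 5), move window start to 6
  Position 7 ('h'): window [6,7] length 2
  Position 8 ('g'): window [6,8] length 3
  Position 9 ('h'): repeat (last at 7), move window start to 8
  Position 9 ('h'): window [8,9] length 2
Longest substring with no repeats: "geafh" with length 5

5


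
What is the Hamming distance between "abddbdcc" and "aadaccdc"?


Comparing "abddbdcc" and "aadaccdc" position by position:
  Position 0: 'a' vs 'a' => same
  Position 1: 'b' vs 'a' => differ
  Position 2: 'd' vs 'd' => same
  Position 3: 'd' vs 'a' => differ
  Position 4: 'b' vs 'c' => differ
  Position 5: 'd' vs 'c' => differ
  Position 6: 'c' vs 'd' => differ
  Position 7: 'c' vs 'c' => same
Total differences (Hamming distance): 5

5


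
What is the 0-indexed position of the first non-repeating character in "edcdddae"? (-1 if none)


Input: edcdddae
Character frequencies:
  'a': 1
  'c': 1
  'd': 4
  'e': 2
Scanning left to right for freq == 1:
  Position 0 ('e'): freq=2, skip
  Position 1 ('d'): freq=4, skip
  Position 2 ('c'): unique! => answer = 2

2


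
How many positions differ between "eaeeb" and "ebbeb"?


Comparing "eaeeb" and "ebbeb" position by position:
  Position 0: 'e' vs 'e' => same
  Position 1: 'a' vs 'b' => DIFFER
  Position 2: 'e' vs 'b' => DIFFER
  Position 3: 'e' vs 'e' => same
  Position 4: 'b' vs 'b' => same
Positions that differ: 2

2


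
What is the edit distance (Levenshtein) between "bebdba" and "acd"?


Computing edit distance: "bebdba" -> "acd"
DP table:
           a    c    d
      0    1    2    3
  b   1    1    2    3
  e   2    2    2    3
  b   3    3    3    3
  d   4    4    4    3
  b   5    5    5    4
  a   6    5    6    5
Edit distance = dp[6][3] = 5

5


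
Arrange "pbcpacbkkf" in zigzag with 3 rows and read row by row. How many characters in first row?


Zigzag "pbcpacbkkf" into 3 rows:
Placing characters:
  'p' => row 0
  'b' => row 1
  'c' => row 2
  'p' => row 1
  'a' => row 0
  'c' => row 1
  'b' => row 2
  'k' => row 1
  'k' => row 0
  'f' => row 1
Rows:
  Row 0: "pak"
  Row 1: "bpckf"
  Row 2: "cb"
First row length: 3

3


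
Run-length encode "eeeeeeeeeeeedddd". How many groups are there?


Input: eeeeeeeeeeeedddd
Scanning for consecutive runs:
  Group 1: 'e' x 12 (positions 0-11)
  Group 2: 'd' x 4 (positions 12-15)
Total groups: 2

2


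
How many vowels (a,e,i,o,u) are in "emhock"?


Input: emhock
Checking each character:
  'e' at position 0: vowel (running total: 1)
  'm' at position 1: consonant
  'h' at position 2: consonant
  'o' at position 3: vowel (running total: 2)
  'c' at position 4: consonant
  'k' at position 5: consonant
Total vowels: 2

2


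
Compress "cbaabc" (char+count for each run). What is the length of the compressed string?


Input: cbaabc
Runs:
  'c' x 1 => "c1"
  'b' x 1 => "b1"
  'a' x 2 => "a2"
  'b' x 1 => "b1"
  'c' x 1 => "c1"
Compressed: "c1b1a2b1c1"
Compressed length: 10

10


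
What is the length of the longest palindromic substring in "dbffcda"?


Input: "dbffcda"
Checking substrings for palindromes:
  [2:4] "ff" (len 2) => palindrome
Longest palindromic substring: "ff" with length 2

2


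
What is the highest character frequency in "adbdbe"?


Input: adbdbe
Character counts:
  'a': 1
  'b': 2
  'd': 2
  'e': 1
Maximum frequency: 2

2


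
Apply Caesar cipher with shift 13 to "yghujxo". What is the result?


Caesar cipher: shift "yghujxo" by 13
  'y' (pos 24) + 13 = pos 11 = 'l'
  'g' (pos 6) + 13 = pos 19 = 't'
  'h' (pos 7) + 13 = pos 20 = 'u'
  'u' (pos 20) + 13 = pos 7 = 'h'
  'j' (pos 9) + 13 = pos 22 = 'w'
  'x' (pos 23) + 13 = pos 10 = 'k'
  'o' (pos 14) + 13 = pos 1 = 'b'
Result: ltuhwkb

ltuhwkb


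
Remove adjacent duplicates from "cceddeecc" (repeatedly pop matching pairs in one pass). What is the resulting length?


Input: cceddeecc
Stack-based adjacent duplicate removal:
  Read 'c': push. Stack: c
  Read 'c': matches stack top 'c' => pop. Stack: (empty)
  Read 'e': push. Stack: e
  Read 'd': push. Stack: ed
  Read 'd': matches stack top 'd' => pop. Stack: e
  Read 'e': matches stack top 'e' => pop. Stack: (empty)
  Read 'e': push. Stack: e
  Read 'c': push. Stack: ec
  Read 'c': matches stack top 'c' => pop. Stack: e
Final stack: "e" (length 1)

1


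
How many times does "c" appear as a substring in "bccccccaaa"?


Searching for "c" in "bccccccaaa"
Scanning each position:
  Position 0: "b" => no
  Position 1: "c" => MATCH
  Position 2: "c" => MATCH
  Position 3: "c" => MATCH
  Position 4: "c" => MATCH
  Position 5: "c" => MATCH
  Position 6: "c" => MATCH
  Position 7: "a" => no
  Position 8: "a" => no
  Position 9: "a" => no
Total occurrences: 6

6


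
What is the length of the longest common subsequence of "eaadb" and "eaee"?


LCS of "eaadb" and "eaee"
DP table:
           e    a    e    e
      0    0    0    0    0
  e   0    1    1    1    1
  a   0    1    2    2    2
  a   0    1    2    2    2
  d   0    1    2    2    2
  b   0    1    2    2    2
LCS length = dp[5][4] = 2

2


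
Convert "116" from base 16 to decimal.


Input: "116" in base 16
Positional expansion:
  Digit '1' (value 1) x 16^2 = 256
  Digit '1' (value 1) x 16^1 = 16
  Digit '6' (value 6) x 16^0 = 6
Sum = 278

278


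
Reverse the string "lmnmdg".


Input: lmnmdg
Reading characters right to left:
  Position 5: 'g'
  Position 4: 'd'
  Position 3: 'm'
  Position 2: 'n'
  Position 1: 'm'
  Position 0: 'l'
Reversed: gdmnml

gdmnml


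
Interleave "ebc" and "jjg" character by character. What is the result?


Interleaving "ebc" and "jjg":
  Position 0: 'e' from first, 'j' from second => "ej"
  Position 1: 'b' from first, 'j' from second => "bj"
  Position 2: 'c' from first, 'g' from second => "cg"
Result: ejbjcg

ejbjcg


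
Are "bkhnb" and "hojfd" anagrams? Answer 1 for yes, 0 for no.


Strings: "bkhnb", "hojfd"
Sorted first:  bbhkn
Sorted second: dfhjo
Differ at position 0: 'b' vs 'd' => not anagrams

0


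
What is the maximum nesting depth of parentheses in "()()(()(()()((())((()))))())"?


Input: "()()(()(()()((())((()))))())"
Tracking depth:
  Position 0 '(': depth becomes 1
  Position 1 ')': depth becomes 0
  Position 2 '(': depth becomes 1
  Position 3 ')': depth becomes 0
  Position 4 '(': depth becomes 1
  Position 5 '(': depth becomes 2
  Position 6 ')': depth becomes 1
  Position 7 '(': depth becomes 2
  Position 8 '(': depth becomes 3
  Position 9 ')': depth becomes 2
  Position 10 '(': depth becomes 3
  Position 11 ')': depth becomes 2
  Position 12 '(': depth becomes 3
  Position 13 '(': depth becomes 4
  Position 14 '(': depth becomes 5
  Position 15 ')': depth becomes 4
  Position 16 ')': depth becomes 3
  Position 17 '(': depth becomes 4
  Position 18 '(': depth becomes 5
  Position 19 '(': depth becomes 6
  Position 20 ')': depth becomes 5
  Position 21 ')': depth becomes 4
  Position 22 ')': depth becomes 3
  Position 23 ')': depth becomes 2
  Position 24 ')': depth becomes 1
  Position 25 '(': depth becomes 2
  Position 26 ')': depth becomes 1
  Position 27 ')': depth becomes 0
Maximum depth reached: 6

6


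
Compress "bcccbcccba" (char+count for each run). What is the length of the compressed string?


Input: bcccbcccba
Runs:
  'b' x 1 => "b1"
  'c' x 3 => "c3"
  'b' x 1 => "b1"
  'c' x 3 => "c3"
  'b' x 1 => "b1"
  'a' x 1 => "a1"
Compressed: "b1c3b1c3b1a1"
Compressed length: 12

12


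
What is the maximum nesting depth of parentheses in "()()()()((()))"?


Input: "()()()()((()))"
Tracking depth:
  Position 0 '(': depth becomes 1
  Position 1 ')': depth becomes 0
  Position 2 '(': depth becomes 1
  Position 3 ')': depth becomes 0
  Position 4 '(': depth becomes 1
  Position 5 ')': depth becomes 0
  Position 6 '(': depth becomes 1
  Position 7 ')': depth becomes 0
  Position 8 '(': depth becomes 1
  Position 9 '(': depth becomes 2
  Position 10 '(': depth becomes 3
  Position 11 ')': depth becomes 2
  Position 12 ')': depth becomes 1
  Position 13 ')': depth becomes 0
Maximum depth reached: 3

3


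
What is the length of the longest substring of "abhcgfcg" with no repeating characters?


Input: "abhcgfcg"
Sliding window (track last position of each char):
  Position 0 ('a'): window [0,0] length 1 -- new best
  Position 1 ('b'): window [0,1] length 2 -- new best
  Position 2 ('h'): window [0,2] length 3 -- new best
  Position 3 ('c'): window [0,3] length 4 -- new best
  Position 4 ('g'): window [0,4] length 5 -- new best
  Position 5 ('f'): window [0,5] length 6 -- new best
  Position 6 ('c'): repeat (last at 3), move window start to 4
  Position 6 ('c'): window [4,6] length 3
  Position 7 ('g'): repeat (last at 4), move window start to 5
  Position 7 ('g'): window [5,7] length 3
Longest substring with no repeats: "abhcgf" with length 6

6


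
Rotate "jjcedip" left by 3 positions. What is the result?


Input: "jjcedip", rotate left by 3
First 3 characters: "jjc"
Remaining characters: "edip"
Concatenate remaining + first: "edip" + "jjc" = "edipjjc"

edipjjc
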